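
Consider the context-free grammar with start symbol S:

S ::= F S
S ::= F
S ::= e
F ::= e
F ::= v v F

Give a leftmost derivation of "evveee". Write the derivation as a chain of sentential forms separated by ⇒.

S ⇒ FS   [S ::= F S]
FS ⇒ eS   [F ::= e]
eS ⇒ eFS   [S ::= F S]
eFS ⇒ evvFS   [F ::= v v F]
evvFS ⇒ evveS   [F ::= e]
evveS ⇒ evveFS   [S ::= F S]
evveFS ⇒ evveeS   [F ::= e]
evveeS ⇒ evveeF   [S ::= F]
evveeF ⇒ evveee   [F ::= e]

S ⇒ FS ⇒ eS ⇒ eFS ⇒ evvFS ⇒ evveS ⇒ evveFS ⇒ evveeS ⇒ evveeF ⇒ evveee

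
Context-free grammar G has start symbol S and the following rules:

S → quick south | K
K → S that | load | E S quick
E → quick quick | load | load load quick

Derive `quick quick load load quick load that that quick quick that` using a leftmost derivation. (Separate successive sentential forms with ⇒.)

S ⇒ K ⇒ S that ⇒ K that ⇒ E S quick that ⇒ quick quick S quick that ⇒ quick quick K quick that ⇒ quick quick E S quick quick that ⇒ quick quick load load quick S quick quick that ⇒ quick quick load load quick K quick quick that ⇒ quick quick load load quick S that quick quick that ⇒ quick quick load load quick K that quick quick that ⇒ quick quick load load quick S that that quick quick that ⇒ quick quick load load quick K that that quick quick that ⇒ quick quick load load quick load that that quick quick that

S ⇒ K   [S → K]
K ⇒ S that   [K → S that]
S that ⇒ K that   [S → K]
K that ⇒ E S quick that   [K → E S quick]
E S quick that ⇒ quick quick S quick that   [E → quick quick]
quick quick S quick that ⇒ quick quick K quick that   [S → K]
quick quick K quick that ⇒ quick quick E S quick quick that   [K → E S quick]
quick quick E S quick quick that ⇒ quick quick load load quick S quick quick that   [E → load load quick]
quick quick load load quick S quick quick that ⇒ quick quick load load quick K quick quick that   [S → K]
quick quick load load quick K quick quick that ⇒ quick quick load load quick S that quick quick that   [K → S that]
quick quick load load quick S that quick quick that ⇒ quick quick load load quick K that quick quick that   [S → K]
quick quick load load quick K that quick quick that ⇒ quick quick load load quick S that that quick quick that   [K → S that]
quick quick load load quick S that that quick quick that ⇒ quick quick load load quick K that that quick quick that   [S → K]
quick quick load load quick K that that quick quick that ⇒ quick quick load load quick load that that quick quick that   [K → load]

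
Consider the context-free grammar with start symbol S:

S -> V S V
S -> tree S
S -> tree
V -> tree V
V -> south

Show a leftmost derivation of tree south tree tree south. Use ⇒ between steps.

S ⇒ V S V ⇒ tree V S V ⇒ tree south S V ⇒ tree south tree S V ⇒ tree south tree tree V ⇒ tree south tree tree south

S ⇒ V S V   [S -> V S V]
V S V ⇒ tree V S V   [V -> tree V]
tree V S V ⇒ tree south S V   [V -> south]
tree south S V ⇒ tree south tree S V   [S -> tree S]
tree south tree S V ⇒ tree south tree tree V   [S -> tree]
tree south tree tree V ⇒ tree south tree tree south   [V -> south]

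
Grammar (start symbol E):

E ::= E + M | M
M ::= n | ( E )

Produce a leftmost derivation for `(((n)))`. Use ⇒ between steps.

E⇒M⇒(E)⇒(M)⇒((E))⇒((M))⇒(((E)))⇒(((M)))⇒(((n)))

E ⇒ M   [E ::= M]
M ⇒ (E)   [M ::= ( E )]
(E) ⇒ (M)   [E ::= M]
(M) ⇒ ((E))   [M ::= ( E )]
((E)) ⇒ ((M))   [E ::= M]
((M)) ⇒ (((E)))   [M ::= ( E )]
(((E))) ⇒ (((M)))   [E ::= M]
(((M))) ⇒ (((n)))   [M ::= n]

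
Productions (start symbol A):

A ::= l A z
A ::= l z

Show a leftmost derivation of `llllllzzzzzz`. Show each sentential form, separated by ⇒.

A ⇒ lAz   [A ::= l A z]
lAz ⇒ llAzz   [A ::= l A z]
llAzz ⇒ lllAzzz   [A ::= l A z]
lllAzzz ⇒ llllAzzzz   [A ::= l A z]
llllAzzzz ⇒ lllllAzzzzz   [A ::= l A z]
lllllAzzzzz ⇒ llllllzzzzzz   [A ::= l z]

A⇒lAz⇒llAzz⇒lllAzzz⇒llllAzzzz⇒lllllAzzzzz⇒llllllzzzzzz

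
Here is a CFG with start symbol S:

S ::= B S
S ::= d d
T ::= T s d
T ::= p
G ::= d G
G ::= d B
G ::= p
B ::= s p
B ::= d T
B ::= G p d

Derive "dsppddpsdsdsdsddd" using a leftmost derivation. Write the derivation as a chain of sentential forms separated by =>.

S => BS => GpdS => dBpdS => dsppdS => dsppdBS => dsppddTS => dsppddTsdS => dsppddTsdsdS => dsppddTsdsdsdS => dsppddTsdsdsdsdS => dsppddpsdsdsdsdS => dsppddpsdsdsdsddd

S => BS   [S ::= B S]
BS => GpdS   [B ::= G p d]
GpdS => dBpdS   [G ::= d B]
dBpdS => dsppdS   [B ::= s p]
dsppdS => dsppdBS   [S ::= B S]
dsppdBS => dsppddTS   [B ::= d T]
dsppddTS => dsppddTsdS   [T ::= T s d]
dsppddTsdS => dsppddTsdsdS   [T ::= T s d]
dsppddTsdsdS => dsppddTsdsdsdS   [T ::= T s d]
dsppddTsdsdsdS => dsppddTsdsdsdsdS   [T ::= T s d]
dsppddTsdsdsdsdS => dsppddpsdsdsdsdS   [T ::= p]
dsppddpsdsdsdsdS => dsppddpsdsdsdsddd   [S ::= d d]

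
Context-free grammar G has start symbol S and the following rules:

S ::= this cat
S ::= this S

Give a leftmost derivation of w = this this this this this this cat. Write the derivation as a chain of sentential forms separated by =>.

S => this S => this this S => this this this S => this this this this S => this this this this this S => this this this this this this cat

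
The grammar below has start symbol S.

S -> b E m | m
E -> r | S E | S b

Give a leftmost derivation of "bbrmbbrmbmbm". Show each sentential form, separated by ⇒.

S⇒bEm⇒bSEm⇒bbEmEm⇒bbrmEm⇒bbrmSbm⇒bbrmbEmbm⇒bbrmbSbmbm⇒bbrmbbEmbmbm⇒bbrmbbrmbmbm

S ⇒ bEm   [S -> b E m]
bEm ⇒ bSEm   [E -> S E]
bSEm ⇒ bbEmEm   [S -> b E m]
bbEmEm ⇒ bbrmEm   [E -> r]
bbrmEm ⇒ bbrmSbm   [E -> S b]
bbrmSbm ⇒ bbrmbEmbm   [S -> b E m]
bbrmbEmbm ⇒ bbrmbSbmbm   [E -> S b]
bbrmbSbmbm ⇒ bbrmbbEmbmbm   [S -> b E m]
bbrmbbEmbmbm ⇒ bbrmbbrmbmbm   [E -> r]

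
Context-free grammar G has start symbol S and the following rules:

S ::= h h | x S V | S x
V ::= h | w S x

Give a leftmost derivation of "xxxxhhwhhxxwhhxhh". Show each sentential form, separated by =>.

S => xSV   [S ::= x S V]
xSV => xxSVV   [S ::= x S V]
xxSVV => xxxSVVV   [S ::= x S V]
xxxSVVV => xxxSxVVV   [S ::= S x]
xxxSxVVV => xxxxSVxVVV   [S ::= x S V]
xxxxSVxVVV => xxxxhhVxVVV   [S ::= h h]
xxxxhhVxVVV => xxxxhhwSxxVVV   [V ::= w S x]
xxxxhhwSxxVVV => xxxxhhwhhxxVVV   [S ::= h h]
xxxxhhwhhxxVVV => xxxxhhwhhxxwSxVV   [V ::= w S x]
xxxxhhwhhxxwSxVV => xxxxhhwhhxxwhhxVV   [S ::= h h]
xxxxhhwhhxxwhhxVV => xxxxhhwhhxxwhhxhV   [V ::= h]
xxxxhhwhhxxwhhxhV => xxxxhhwhhxxwhhxhh   [V ::= h]

S => xSV => xxSVV => xxxSVVV => xxxSxVVV => xxxxSVxVVV => xxxxhhVxVVV => xxxxhhwSxxVVV => xxxxhhwhhxxVVV => xxxxhhwhhxxwSxVV => xxxxhhwhhxxwhhxVV => xxxxhhwhhxxwhhxhV => xxxxhhwhhxxwhhxhh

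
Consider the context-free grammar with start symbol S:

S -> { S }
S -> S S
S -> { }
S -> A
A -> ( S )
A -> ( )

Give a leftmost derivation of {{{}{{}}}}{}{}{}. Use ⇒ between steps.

S ⇒ SS ⇒ SSS ⇒ SSSS ⇒ {S}SSS ⇒ {{S}}SSS ⇒ {{SS}}SSS ⇒ {{{}S}}SSS ⇒ {{{}{S}}}SSS ⇒ {{{}{{}}}}SSS ⇒ {{{}{{}}}}{}SS ⇒ {{{}{{}}}}{}{}S ⇒ {{{}{{}}}}{}{}{}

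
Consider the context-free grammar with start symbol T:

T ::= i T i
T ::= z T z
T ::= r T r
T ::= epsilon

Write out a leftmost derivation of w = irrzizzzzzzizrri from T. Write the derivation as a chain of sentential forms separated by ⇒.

T ⇒ iTi   [T ::= i T i]
iTi ⇒ irTri   [T ::= r T r]
irTri ⇒ irrTrri   [T ::= r T r]
irrTrri ⇒ irrzTzrri   [T ::= z T z]
irrzTzrri ⇒ irrziTizrri   [T ::= i T i]
irrziTizrri ⇒ irrzizTzizrri   [T ::= z T z]
irrzizTzizrri ⇒ irrzizzTzzizrri   [T ::= z T z]
irrzizzTzzizrri ⇒ irrzizzzTzzzizrri   [T ::= z T z]
irrzizzzTzzzizrri ⇒ irrzizzzzzzizrri   [T ::= epsilon]

T⇒iTi⇒irTri⇒irrTrri⇒irrzTzrri⇒irrziTizrri⇒irrzizTzizrri⇒irrzizzTzzizrri⇒irrzizzzTzzzizrri⇒irrzizzzzzzizrri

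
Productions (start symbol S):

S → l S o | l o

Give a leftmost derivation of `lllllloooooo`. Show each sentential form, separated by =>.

S => lSo   [S → l S o]
lSo => llSoo   [S → l S o]
llSoo => lllSooo   [S → l S o]
lllSooo => llllSoooo   [S → l S o]
llllSoooo => lllllSooooo   [S → l S o]
lllllSooooo => lllllloooooo   [S → l o]

S => lSo => llSoo => lllSooo => llllSoooo => lllllSooooo => lllllloooooo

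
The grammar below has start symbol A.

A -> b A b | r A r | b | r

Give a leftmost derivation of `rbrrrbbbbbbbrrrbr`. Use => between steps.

A => rAr => rbAbr => rbrArbr => rbrrArrbr => rbrrrArrrbr => rbrrrbAbrrrbr => rbrrrbbAbbrrrbr => rbrrrbbbAbbbrrrbr => rbrrrbbbbbbbrrrbr

A => rAr   [A -> r A r]
rAr => rbAbr   [A -> b A b]
rbAbr => rbrArbr   [A -> r A r]
rbrArbr => rbrrArrbr   [A -> r A r]
rbrrArrbr => rbrrrArrrbr   [A -> r A r]
rbrrrArrrbr => rbrrrbAbrrrbr   [A -> b A b]
rbrrrbAbrrrbr => rbrrrbbAbbrrrbr   [A -> b A b]
rbrrrbbAbbrrrbr => rbrrrbbbAbbbrrrbr   [A -> b A b]
rbrrrbbbAbbbrrrbr => rbrrrbbbbbbbrrrbr   [A -> b]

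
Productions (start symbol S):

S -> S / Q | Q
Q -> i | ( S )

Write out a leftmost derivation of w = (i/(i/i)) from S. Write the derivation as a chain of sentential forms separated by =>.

S => Q   [S -> Q]
Q => (S)   [Q -> ( S )]
(S) => (S/Q)   [S -> S / Q]
(S/Q) => (Q/Q)   [S -> Q]
(Q/Q) => (i/Q)   [Q -> i]
(i/Q) => (i/(S))   [Q -> ( S )]
(i/(S)) => (i/(S/Q))   [S -> S / Q]
(i/(S/Q)) => (i/(Q/Q))   [S -> Q]
(i/(Q/Q)) => (i/(i/Q))   [Q -> i]
(i/(i/Q)) => (i/(i/i))   [Q -> i]

S => Q => (S) => (S/Q) => (Q/Q) => (i/Q) => (i/(S)) => (i/(S/Q)) => (i/(Q/Q)) => (i/(i/Q)) => (i/(i/i))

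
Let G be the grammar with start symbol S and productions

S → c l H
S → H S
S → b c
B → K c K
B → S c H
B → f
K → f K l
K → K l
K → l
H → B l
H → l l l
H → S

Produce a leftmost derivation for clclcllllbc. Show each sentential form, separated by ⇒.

S ⇒ clH ⇒ clS ⇒ clclH ⇒ clclS ⇒ clclHS ⇒ clclSS ⇒ clclclHS ⇒ clclcllllS ⇒ clclcllllbc

S ⇒ clH   [S → c l H]
clH ⇒ clS   [H → S]
clS ⇒ clclH   [S → c l H]
clclH ⇒ clclS   [H → S]
clclS ⇒ clclHS   [S → H S]
clclHS ⇒ clclSS   [H → S]
clclSS ⇒ clclclHS   [S → c l H]
clclclHS ⇒ clclcllllS   [H → l l l]
clclcllllS ⇒ clclcllllbc   [S → b c]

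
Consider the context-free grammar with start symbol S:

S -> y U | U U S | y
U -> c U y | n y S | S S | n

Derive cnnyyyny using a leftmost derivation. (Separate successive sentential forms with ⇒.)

S ⇒ UUS   [S -> U U S]
UUS ⇒ cUyUS   [U -> c U y]
cUyUS ⇒ cSSyUS   [U -> S S]
cSSyUS ⇒ cUUSSyUS   [S -> U U S]
cUUSSyUS ⇒ cnUSSyUS   [U -> n]
cnUSSyUS ⇒ cnnSSyUS   [U -> n]
cnnSSyUS ⇒ cnnySyUS   [S -> y]
cnnySyUS ⇒ cnnyyyUS   [S -> y]
cnnyyyUS ⇒ cnnyyynS   [U -> n]
cnnyyynS ⇒ cnnyyyny   [S -> y]

S ⇒ UUS ⇒ cUyUS ⇒ cSSyUS ⇒ cUUSSyUS ⇒ cnUSSyUS ⇒ cnnSSyUS ⇒ cnnySyUS ⇒ cnnyyyUS ⇒ cnnyyynS ⇒ cnnyyyny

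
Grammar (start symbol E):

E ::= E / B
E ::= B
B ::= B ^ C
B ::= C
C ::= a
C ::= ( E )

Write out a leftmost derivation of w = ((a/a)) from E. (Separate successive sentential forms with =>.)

E=>B=>C=>(E)=>(B)=>(C)=>((E))=>((E/B))=>((B/B))=>((C/B))=>((a/B))=>((a/C))=>((a/a))

E => B   [E ::= B]
B => C   [B ::= C]
C => (E)   [C ::= ( E )]
(E) => (B)   [E ::= B]
(B) => (C)   [B ::= C]
(C) => ((E))   [C ::= ( E )]
((E)) => ((E/B))   [E ::= E / B]
((E/B)) => ((B/B))   [E ::= B]
((B/B)) => ((C/B))   [B ::= C]
((C/B)) => ((a/B))   [C ::= a]
((a/B)) => ((a/C))   [B ::= C]
((a/C)) => ((a/a))   [C ::= a]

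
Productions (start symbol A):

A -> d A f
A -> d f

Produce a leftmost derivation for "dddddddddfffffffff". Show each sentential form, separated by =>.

A => dAf => ddAff => dddAfff => ddddAffff => dddddAfffff => ddddddAffffff => dddddddAfffffff => ddddddddAffffffff => dddddddddfffffffff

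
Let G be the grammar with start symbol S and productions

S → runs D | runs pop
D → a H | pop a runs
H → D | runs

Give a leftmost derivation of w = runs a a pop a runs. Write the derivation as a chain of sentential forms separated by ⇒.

S ⇒ runs D   [S → runs D]
runs D ⇒ runs a H   [D → a H]
runs a H ⇒ runs a D   [H → D]
runs a D ⇒ runs a a H   [D → a H]
runs a a H ⇒ runs a a D   [H → D]
runs a a D ⇒ runs a a pop a runs   [D → pop a runs]

S ⇒ runs D ⇒ runs a H ⇒ runs a D ⇒ runs a a H ⇒ runs a a D ⇒ runs a a pop a runs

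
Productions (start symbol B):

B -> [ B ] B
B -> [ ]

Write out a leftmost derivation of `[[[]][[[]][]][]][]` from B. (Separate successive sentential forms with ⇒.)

B ⇒ [B]B ⇒ [[B]B]B ⇒ [[[]]B]B ⇒ [[[]][B]B]B ⇒ [[[]][[B]B]B]B ⇒ [[[]][[[]]B]B]B ⇒ [[[]][[[]][]]B]B ⇒ [[[]][[[]][]][]]B ⇒ [[[]][[[]][]][]][]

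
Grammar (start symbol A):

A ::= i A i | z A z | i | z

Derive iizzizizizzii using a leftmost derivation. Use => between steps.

A=>iAi=>iiAii=>iizAzii=>iizzAzzii=>iizziAizzii=>iizzizAzizzii=>iizzizizizzii

A => iAi   [A ::= i A i]
iAi => iiAii   [A ::= i A i]
iiAii => iizAzii   [A ::= z A z]
iizAzii => iizzAzzii   [A ::= z A z]
iizzAzzii => iizziAizzii   [A ::= i A i]
iizziAizzii => iizzizAzizzii   [A ::= z A z]
iizzizAzizzii => iizzizizizzii   [A ::= i]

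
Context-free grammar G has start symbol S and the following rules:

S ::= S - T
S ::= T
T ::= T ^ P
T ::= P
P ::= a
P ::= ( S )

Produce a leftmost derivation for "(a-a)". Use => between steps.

S => T   [S ::= T]
T => P   [T ::= P]
P => (S)   [P ::= ( S )]
(S) => (S-T)   [S ::= S - T]
(S-T) => (T-T)   [S ::= T]
(T-T) => (P-T)   [T ::= P]
(P-T) => (a-T)   [P ::= a]
(a-T) => (a-P)   [T ::= P]
(a-P) => (a-a)   [P ::= a]

S => T => P => (S) => (S-T) => (T-T) => (P-T) => (a-T) => (a-P) => (a-a)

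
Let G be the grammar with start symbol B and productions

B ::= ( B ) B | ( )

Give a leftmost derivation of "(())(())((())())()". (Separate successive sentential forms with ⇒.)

B ⇒ (B)B ⇒ (())B ⇒ (())(B)B ⇒ (())(())B ⇒ (())(())(B)B ⇒ (())(())((B)B)B ⇒ (())(())((())B)B ⇒ (())(())((())())B ⇒ (())(())((())())()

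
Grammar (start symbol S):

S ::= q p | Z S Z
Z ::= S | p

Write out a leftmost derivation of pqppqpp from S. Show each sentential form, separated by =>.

S => ZSZ   [S ::= Z S Z]
ZSZ => SSZ   [Z ::= S]
SSZ => ZSZSZ   [S ::= Z S Z]
ZSZSZ => pSZSZ   [Z ::= p]
pSZSZ => pqpZSZ   [S ::= q p]
pqpZSZ => pqppSZ   [Z ::= p]
pqppSZ => pqppqpZ   [S ::= q p]
pqppqpZ => pqppqpp   [Z ::= p]

S => ZSZ => SSZ => ZSZSZ => pSZSZ => pqpZSZ => pqppSZ => pqppqpZ => pqppqpp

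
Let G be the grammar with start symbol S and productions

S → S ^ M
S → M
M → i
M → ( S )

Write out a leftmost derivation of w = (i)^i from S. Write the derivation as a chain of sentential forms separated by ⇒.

S ⇒ S^M ⇒ M^M ⇒ (S)^M ⇒ (M)^M ⇒ (i)^M ⇒ (i)^i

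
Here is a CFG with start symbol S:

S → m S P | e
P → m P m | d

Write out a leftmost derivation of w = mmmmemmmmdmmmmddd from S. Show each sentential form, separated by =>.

S => mSP => mmSPP => mmmSPPP => mmmmSPPPP => mmmmePPPP => mmmmemPmPPP => mmmmemmPmmPPP => mmmmemmmPmmmPPP => mmmmemmmmPmmmmPPP => mmmmemmmmdmmmmPPP => mmmmemmmmdmmmmdPP => mmmmemmmmdmmmmddP => mmmmemmmmdmmmmddd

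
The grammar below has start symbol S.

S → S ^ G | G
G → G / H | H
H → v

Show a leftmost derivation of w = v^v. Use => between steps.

S => S^G   [S → S ^ G]
S^G => G^G   [S → G]
G^G => H^G   [G → H]
H^G => v^G   [H → v]
v^G => v^H   [G → H]
v^H => v^v   [H → v]

S=>S^G=>G^G=>H^G=>v^G=>v^H=>v^v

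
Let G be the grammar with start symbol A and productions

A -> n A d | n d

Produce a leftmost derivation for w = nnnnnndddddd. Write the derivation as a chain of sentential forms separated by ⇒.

A ⇒ nAd   [A -> n A d]
nAd ⇒ nnAdd   [A -> n A d]
nnAdd ⇒ nnnAddd   [A -> n A d]
nnnAddd ⇒ nnnnAdddd   [A -> n A d]
nnnnAdddd ⇒ nnnnnAddddd   [A -> n A d]
nnnnnAddddd ⇒ nnnnnndddddd   [A -> n d]

A ⇒ nAd ⇒ nnAdd ⇒ nnnAddd ⇒ nnnnAdddd ⇒ nnnnnAddddd ⇒ nnnnnndddddd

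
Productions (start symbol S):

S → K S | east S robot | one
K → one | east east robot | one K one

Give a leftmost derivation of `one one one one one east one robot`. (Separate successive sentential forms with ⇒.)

S ⇒ K S ⇒ one K one S ⇒ one one K one one S ⇒ one one one one one S ⇒ one one one one one east S robot ⇒ one one one one one east one robot

S ⇒ K S   [S → K S]
K S ⇒ one K one S   [K → one K one]
one K one S ⇒ one one K one one S   [K → one K one]
one one K one one S ⇒ one one one one one S   [K → one]
one one one one one S ⇒ one one one one one east S robot   [S → east S robot]
one one one one one east S robot ⇒ one one one one one east one robot   [S → one]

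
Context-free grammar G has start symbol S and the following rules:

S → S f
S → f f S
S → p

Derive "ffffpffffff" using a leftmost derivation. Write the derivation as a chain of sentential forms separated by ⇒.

S ⇒ Sf   [S → S f]
Sf ⇒ Sff   [S → S f]
Sff ⇒ ffSff   [S → f f S]
ffSff ⇒ ffSfff   [S → S f]
ffSfff ⇒ ffSffff   [S → S f]
ffSffff ⇒ ffSfffff   [S → S f]
ffSfffff ⇒ ffffSfffff   [S → f f S]
ffffSfffff ⇒ ffffSffffff   [S → S f]
ffffSffffff ⇒ ffffpffffff   [S → p]

S⇒Sf⇒Sff⇒ffSff⇒ffSfff⇒ffSffff⇒ffSfffff⇒ffffSfffff⇒ffffSffffff⇒ffffpffffff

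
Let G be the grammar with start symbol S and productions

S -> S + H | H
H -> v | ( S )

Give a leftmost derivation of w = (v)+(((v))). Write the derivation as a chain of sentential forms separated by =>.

S=>S+H=>H+H=>(S)+H=>(H)+H=>(v)+H=>(v)+(S)=>(v)+(H)=>(v)+((S))=>(v)+((H))=>(v)+(((S)))=>(v)+(((H)))=>(v)+(((v)))

S => S+H   [S -> S + H]
S+H => H+H   [S -> H]
H+H => (S)+H   [H -> ( S )]
(S)+H => (H)+H   [S -> H]
(H)+H => (v)+H   [H -> v]
(v)+H => (v)+(S)   [H -> ( S )]
(v)+(S) => (v)+(H)   [S -> H]
(v)+(H) => (v)+((S))   [H -> ( S )]
(v)+((S)) => (v)+((H))   [S -> H]
(v)+((H)) => (v)+(((S)))   [H -> ( S )]
(v)+(((S))) => (v)+(((H)))   [S -> H]
(v)+(((H))) => (v)+(((v)))   [H -> v]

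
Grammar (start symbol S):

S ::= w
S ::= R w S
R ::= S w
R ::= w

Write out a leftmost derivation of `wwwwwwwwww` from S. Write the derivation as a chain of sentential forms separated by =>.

S => RwS   [S ::= R w S]
RwS => wwS   [R ::= w]
wwS => wwRwS   [S ::= R w S]
wwRwS => wwwwS   [R ::= w]
wwwwS => wwwwRwS   [S ::= R w S]
wwwwRwS => wwwwwwS   [R ::= w]
wwwwwwS => wwwwwwRwS   [S ::= R w S]
wwwwwwRwS => wwwwwwSwwS   [R ::= S w]
wwwwwwSwwS => wwwwwwwwwS   [S ::= w]
wwwwwwwwwS => wwwwwwwwww   [S ::= w]

S=>RwS=>wwS=>wwRwS=>wwwwS=>wwwwRwS=>wwwwwwS=>wwwwwwRwS=>wwwwwwSwwS=>wwwwwwwwwS=>wwwwwwwwww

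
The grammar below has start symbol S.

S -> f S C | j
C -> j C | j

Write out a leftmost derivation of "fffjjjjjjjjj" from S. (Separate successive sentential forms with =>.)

S => fSC   [S -> f S C]
fSC => ffSCC   [S -> f S C]
ffSCC => fffSCCC   [S -> f S C]
fffSCCC => fffjCCC   [S -> j]
fffjCCC => fffjjCCC   [C -> j C]
fffjjCCC => fffjjjCCC   [C -> j C]
fffjjjCCC => fffjjjjCCC   [C -> j C]
fffjjjjCCC => fffjjjjjCC   [C -> j]
fffjjjjjCC => fffjjjjjjCC   [C -> j C]
fffjjjjjjCC => fffjjjjjjjCC   [C -> j C]
fffjjjjjjjCC => fffjjjjjjjjC   [C -> j]
fffjjjjjjjjC => fffjjjjjjjjj   [C -> j]

S=>fSC=>ffSCC=>fffSCCC=>fffjCCC=>fffjjCCC=>fffjjjCCC=>fffjjjjCCC=>fffjjjjjCC=>fffjjjjjjCC=>fffjjjjjjjCC=>fffjjjjjjjjC=>fffjjjjjjjjj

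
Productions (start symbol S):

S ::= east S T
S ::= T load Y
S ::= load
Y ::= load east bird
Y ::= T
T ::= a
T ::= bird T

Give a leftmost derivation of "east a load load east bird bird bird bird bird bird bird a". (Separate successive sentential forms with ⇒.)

S ⇒ east S T ⇒ east T load Y T ⇒ east a load Y T ⇒ east a load load east bird T ⇒ east a load load east bird bird T ⇒ east a load load east bird bird bird T ⇒ east a load load east bird bird bird bird T ⇒ east a load load east bird bird bird bird bird T ⇒ east a load load east bird bird bird bird bird bird T ⇒ east a load load east bird bird bird bird bird bird bird T ⇒ east a load load east bird bird bird bird bird bird bird a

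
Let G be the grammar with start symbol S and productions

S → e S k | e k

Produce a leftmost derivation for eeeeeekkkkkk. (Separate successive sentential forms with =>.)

S => eSk   [S → e S k]
eSk => eeSkk   [S → e S k]
eeSkk => eeeSkkk   [S → e S k]
eeeSkkk => eeeeSkkkk   [S → e S k]
eeeeSkkkk => eeeeeSkkkkk   [S → e S k]
eeeeeSkkkkk => eeeeeekkkkkk   [S → e k]

S => eSk => eeSkk => eeeSkkk => eeeeSkkkk => eeeeeSkkkkk => eeeeeekkkkkk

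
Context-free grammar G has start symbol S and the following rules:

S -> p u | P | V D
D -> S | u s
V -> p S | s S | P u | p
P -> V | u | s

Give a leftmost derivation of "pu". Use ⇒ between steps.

S ⇒ P ⇒ V ⇒ pS ⇒ pP ⇒ pu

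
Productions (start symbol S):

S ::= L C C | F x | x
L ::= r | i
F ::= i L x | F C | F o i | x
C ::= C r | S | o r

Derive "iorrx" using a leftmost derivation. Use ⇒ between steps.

S ⇒ LCC   [S ::= L C C]
LCC ⇒ iCC   [L ::= i]
iCC ⇒ iCrC   [C ::= C r]
iCrC ⇒ iorrC   [C ::= o r]
iorrC ⇒ iorrS   [C ::= S]
iorrS ⇒ iorrx   [S ::= x]

S⇒LCC⇒iCC⇒iCrC⇒iorrC⇒iorrS⇒iorrx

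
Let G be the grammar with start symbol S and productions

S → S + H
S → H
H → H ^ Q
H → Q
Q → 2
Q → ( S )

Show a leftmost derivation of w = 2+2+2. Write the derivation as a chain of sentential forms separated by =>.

S => S+H   [S → S + H]
S+H => S+H+H   [S → S + H]
S+H+H => H+H+H   [S → H]
H+H+H => Q+H+H   [H → Q]
Q+H+H => 2+H+H   [Q → 2]
2+H+H => 2+Q+H   [H → Q]
2+Q+H => 2+2+H   [Q → 2]
2+2+H => 2+2+Q   [H → Q]
2+2+Q => 2+2+2   [Q → 2]

S=>S+H=>S+H+H=>H+H+H=>Q+H+H=>2+H+H=>2+Q+H=>2+2+H=>2+2+Q=>2+2+2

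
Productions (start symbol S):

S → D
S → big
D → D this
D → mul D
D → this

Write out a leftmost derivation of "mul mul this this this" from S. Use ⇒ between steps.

S ⇒ D ⇒ D this ⇒ D this this ⇒ mul D this this ⇒ mul mul D this this ⇒ mul mul this this this

S ⇒ D   [S → D]
D ⇒ D this   [D → D this]
D this ⇒ D this this   [D → D this]
D this this ⇒ mul D this this   [D → mul D]
mul D this this ⇒ mul mul D this this   [D → mul D]
mul mul D this this ⇒ mul mul this this this   [D → this]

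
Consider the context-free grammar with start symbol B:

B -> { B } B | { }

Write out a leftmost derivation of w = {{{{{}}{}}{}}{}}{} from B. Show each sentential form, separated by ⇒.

B ⇒ {B}B ⇒ {{B}B}B ⇒ {{{B}B}B}B ⇒ {{{{B}B}B}B}B ⇒ {{{{{}}B}B}B}B ⇒ {{{{{}}{}}B}B}B ⇒ {{{{{}}{}}{}}B}B ⇒ {{{{{}}{}}{}}{}}B ⇒ {{{{{}}{}}{}}{}}{}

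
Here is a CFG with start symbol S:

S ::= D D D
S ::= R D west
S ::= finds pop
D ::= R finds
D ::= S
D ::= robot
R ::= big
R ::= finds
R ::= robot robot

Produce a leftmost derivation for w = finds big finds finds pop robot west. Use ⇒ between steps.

S ⇒ R D west   [S ::= R D west]
R D west ⇒ finds D west   [R ::= finds]
finds D west ⇒ finds S west   [D ::= S]
finds S west ⇒ finds D D D west   [S ::= D D D]
finds D D D west ⇒ finds R finds D D west   [D ::= R finds]
finds R finds D D west ⇒ finds big finds D D west   [R ::= big]
finds big finds D D west ⇒ finds big finds S D west   [D ::= S]
finds big finds S D west ⇒ finds big finds finds pop D west   [S ::= finds pop]
finds big finds finds pop D west ⇒ finds big finds finds pop robot west   [D ::= robot]

S ⇒ R D west ⇒ finds D west ⇒ finds S west ⇒ finds D D D west ⇒ finds R finds D D west ⇒ finds big finds D D west ⇒ finds big finds S D west ⇒ finds big finds finds pop D west ⇒ finds big finds finds pop robot west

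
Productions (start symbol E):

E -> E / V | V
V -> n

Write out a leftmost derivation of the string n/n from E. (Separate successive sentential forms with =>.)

E => E/V => V/V => n/V => n/n

E => E/V   [E -> E / V]
E/V => V/V   [E -> V]
V/V => n/V   [V -> n]
n/V => n/n   [V -> n]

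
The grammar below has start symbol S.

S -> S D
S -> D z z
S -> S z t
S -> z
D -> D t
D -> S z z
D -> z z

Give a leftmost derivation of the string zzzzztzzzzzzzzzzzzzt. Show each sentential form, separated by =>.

S => Szt   [S -> S z t]
Szt => Dzzzt   [S -> D z z]
Dzzzt => Szzzzzt   [D -> S z z]
Szzzzzt => Dzzzzzzzt   [S -> D z z]
Dzzzzzzzt => Szzzzzzzzzt   [D -> S z z]
Szzzzzzzzzt => Dzzzzzzzzzzzt   [S -> D z z]
Dzzzzzzzzzzzt => Szzzzzzzzzzzzzt   [D -> S z z]
Szzzzzzzzzzzzzt => Sztzzzzzzzzzzzzzt   [S -> S z t]
Sztzzzzzzzzzzzzzt => Dzzztzzzzzzzzzzzzzt   [S -> D z z]
Dzzztzzzzzzzzzzzzzt => zzzzztzzzzzzzzzzzzzt   [D -> z z]

S=>Szt=>Dzzzt=>Szzzzzt=>Dzzzzzzzt=>Szzzzzzzzzt=>Dzzzzzzzzzzzt=>Szzzzzzzzzzzzzt=>Sztzzzzzzzzzzzzzt=>Dzzztzzzzzzzzzzzzzt=>zzzzztzzzzzzzzzzzzzt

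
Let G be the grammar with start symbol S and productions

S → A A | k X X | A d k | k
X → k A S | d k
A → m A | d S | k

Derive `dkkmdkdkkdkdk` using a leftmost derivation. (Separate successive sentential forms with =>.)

S => Adk   [S → A d k]
Adk => dSdk   [A → d S]
dSdk => dkXXdk   [S → k X X]
dkXXdk => dkkASXdk   [X → k A S]
dkkASXdk => dkkmASXdk   [A → m A]
dkkmASXdk => dkkmdSSXdk   [A → d S]
dkkmdSSXdk => dkkmdAdkSXdk   [S → A d k]
dkkmdAdkSXdk => dkkmdkdkSXdk   [A → k]
dkkmdkdkSXdk => dkkmdkdkkXdk   [S → k]
dkkmdkdkkXdk => dkkmdkdkkdkdk   [X → d k]

S => Adk => dSdk => dkXXdk => dkkASXdk => dkkmASXdk => dkkmdSSXdk => dkkmdAdkSXdk => dkkmdkdkSXdk => dkkmdkdkkXdk => dkkmdkdkkdkdk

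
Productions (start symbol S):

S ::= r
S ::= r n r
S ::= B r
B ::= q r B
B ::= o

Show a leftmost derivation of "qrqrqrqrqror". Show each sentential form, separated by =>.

S => Br   [S ::= B r]
Br => qrBr   [B ::= q r B]
qrBr => qrqrBr   [B ::= q r B]
qrqrBr => qrqrqrBr   [B ::= q r B]
qrqrqrBr => qrqrqrqrBr   [B ::= q r B]
qrqrqrqrBr => qrqrqrqrqrBr   [B ::= q r B]
qrqrqrqrqrBr => qrqrqrqrqror   [B ::= o]

S => Br => qrBr => qrqrBr => qrqrqrBr => qrqrqrqrBr => qrqrqrqrqrBr => qrqrqrqrqror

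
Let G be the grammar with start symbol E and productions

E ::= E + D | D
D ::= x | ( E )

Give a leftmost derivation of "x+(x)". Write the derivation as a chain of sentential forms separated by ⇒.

E ⇒ E+D   [E ::= E + D]
E+D ⇒ D+D   [E ::= D]
D+D ⇒ x+D   [D ::= x]
x+D ⇒ x+(E)   [D ::= ( E )]
x+(E) ⇒ x+(D)   [E ::= D]
x+(D) ⇒ x+(x)   [D ::= x]

E⇒E+D⇒D+D⇒x+D⇒x+(E)⇒x+(D)⇒x+(x)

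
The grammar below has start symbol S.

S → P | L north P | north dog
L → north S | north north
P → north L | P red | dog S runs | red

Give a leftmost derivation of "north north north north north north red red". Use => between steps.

S => L north P   [S → L north P]
L north P => north north north P   [L → north north]
north north north P => north north north P red   [P → P red]
north north north P red => north north north P red red   [P → P red]
north north north P red red => north north north north L red red   [P → north L]
north north north north L red red => north north north north north north red red   [L → north north]

S => L north P => north north north P => north north north P red => north north north P red red => north north north north L red red => north north north north north north red red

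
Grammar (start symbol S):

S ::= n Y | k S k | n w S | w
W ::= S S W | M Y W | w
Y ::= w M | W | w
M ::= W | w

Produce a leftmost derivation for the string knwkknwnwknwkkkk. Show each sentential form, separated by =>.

S => kSk   [S ::= k S k]
kSk => knwSk   [S ::= n w S]
knwSk => knwkSkk   [S ::= k S k]
knwkSkk => knwkkSkkk   [S ::= k S k]
knwkkSkkk => knwkknwSkkk   [S ::= n w S]
knwkknwSkkk => knwkknwnwSkkk   [S ::= n w S]
knwkknwnwSkkk => knwkknwnwkSkkkk   [S ::= k S k]
knwkknwnwkSkkkk => knwkknwnwknYkkkk   [S ::= n Y]
knwkknwnwknYkkkk => knwkknwnwknwkkkk   [Y ::= w]

S => kSk => knwSk => knwkSkk => knwkkSkkk => knwkknwSkkk => knwkknwnwSkkk => knwkknwnwkSkkkk => knwkknwnwknYkkkk => knwkknwnwknwkkkk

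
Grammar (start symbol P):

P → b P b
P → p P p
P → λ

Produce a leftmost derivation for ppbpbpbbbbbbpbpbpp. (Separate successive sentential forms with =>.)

P=>pPp=>ppPpp=>ppbPbpp=>ppbpPpbpp=>ppbpbPbpbpp=>ppbpbpPpbpbpp=>ppbpbpbPbpbpbpp=>ppbpbpbbPbbpbpbpp=>ppbpbpbbbPbbbpbpbpp=>ppbpbpbbbbbbpbpbpp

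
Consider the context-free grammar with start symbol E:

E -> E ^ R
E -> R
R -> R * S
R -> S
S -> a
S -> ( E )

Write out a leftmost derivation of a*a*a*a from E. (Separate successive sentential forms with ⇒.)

E ⇒ R ⇒ R*S ⇒ R*S*S ⇒ R*S*S*S ⇒ S*S*S*S ⇒ a*S*S*S ⇒ a*a*S*S ⇒ a*a*a*S ⇒ a*a*a*a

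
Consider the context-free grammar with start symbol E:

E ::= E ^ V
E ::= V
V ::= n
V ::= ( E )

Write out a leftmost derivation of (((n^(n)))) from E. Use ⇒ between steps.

E ⇒ V ⇒ (E) ⇒ (V) ⇒ ((E)) ⇒ ((V)) ⇒ (((E))) ⇒ (((E^V))) ⇒ (((V^V))) ⇒ (((n^V))) ⇒ (((n^(E)))) ⇒ (((n^(V)))) ⇒ (((n^(n))))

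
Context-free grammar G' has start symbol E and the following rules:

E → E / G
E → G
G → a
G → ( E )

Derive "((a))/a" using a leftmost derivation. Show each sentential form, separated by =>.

E => E/G   [E → E / G]
E/G => G/G   [E → G]
G/G => (E)/G   [G → ( E )]
(E)/G => (G)/G   [E → G]
(G)/G => ((E))/G   [G → ( E )]
((E))/G => ((G))/G   [E → G]
((G))/G => ((a))/G   [G → a]
((a))/G => ((a))/a   [G → a]

E => E/G => G/G => (E)/G => (G)/G => ((E))/G => ((G))/G => ((a))/G => ((a))/a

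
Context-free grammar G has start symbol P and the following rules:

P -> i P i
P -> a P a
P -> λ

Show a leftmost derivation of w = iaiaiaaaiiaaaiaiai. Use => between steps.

P=>iPi=>iaPai=>iaiPiai=>iaiaPaiai=>iaiaiPiaiai=>iaiaiaPaiaiai=>iaiaiaaPaaiaiai=>iaiaiaaaPaaaiaiai=>iaiaiaaaiPiaaaiaiai=>iaiaiaaaiiaaaiaiai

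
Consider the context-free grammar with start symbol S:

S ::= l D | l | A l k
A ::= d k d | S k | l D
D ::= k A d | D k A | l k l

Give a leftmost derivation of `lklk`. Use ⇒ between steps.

S ⇒ Alk ⇒ Sklk ⇒ lklk

S ⇒ Alk   [S ::= A l k]
Alk ⇒ Sklk   [A ::= S k]
Sklk ⇒ lklk   [S ::= l]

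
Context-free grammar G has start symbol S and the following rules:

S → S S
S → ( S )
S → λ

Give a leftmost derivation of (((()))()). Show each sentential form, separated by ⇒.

S ⇒ SS ⇒ (S)S ⇒ (SS)S ⇒ ((S)S)S ⇒ (((S))S)S ⇒ ((((S)))S)S ⇒ (((()))S)S ⇒ (((()))(S))S ⇒ (((()))())S ⇒ (((()))())

S ⇒ SS   [S → S S]
SS ⇒ (S)S   [S → ( S )]
(S)S ⇒ (SS)S   [S → S S]
(SS)S ⇒ ((S)S)S   [S → ( S )]
((S)S)S ⇒ (((S))S)S   [S → ( S )]
(((S))S)S ⇒ ((((S)))S)S   [S → ( S )]
((((S)))S)S ⇒ (((()))S)S   [S → λ]
(((()))S)S ⇒ (((()))(S))S   [S → ( S )]
(((()))(S))S ⇒ (((()))())S   [S → λ]
(((()))())S ⇒ (((()))())   [S → λ]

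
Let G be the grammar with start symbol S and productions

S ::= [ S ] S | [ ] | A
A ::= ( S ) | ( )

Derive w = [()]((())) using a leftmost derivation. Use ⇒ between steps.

S ⇒ [S]S ⇒ [A]S ⇒ [()]S ⇒ [()]A ⇒ [()](S) ⇒ [()](A) ⇒ [()]((S)) ⇒ [()]((A)) ⇒ [()]((()))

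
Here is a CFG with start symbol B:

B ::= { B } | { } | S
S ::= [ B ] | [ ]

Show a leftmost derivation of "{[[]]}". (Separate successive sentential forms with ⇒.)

B⇒{B}⇒{S}⇒{[B]}⇒{[S]}⇒{[[]]}

B ⇒ {B}   [B ::= { B }]
{B} ⇒ {S}   [B ::= S]
{S} ⇒ {[B]}   [S ::= [ B ]]
{[B]} ⇒ {[S]}   [B ::= S]
{[S]} ⇒ {[[]]}   [S ::= [ ]]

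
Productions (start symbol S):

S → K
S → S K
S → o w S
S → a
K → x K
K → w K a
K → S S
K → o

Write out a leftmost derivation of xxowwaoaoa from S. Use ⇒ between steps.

S⇒K⇒xK⇒xxK⇒xxSS⇒xxSKS⇒xxowSKS⇒xxowKKS⇒xxowwKaKS⇒xxowwSSaKS⇒xxowwaSaKS⇒xxowwaKaKS⇒xxowwaoaKS⇒xxowwaoaoS⇒xxowwaoaoa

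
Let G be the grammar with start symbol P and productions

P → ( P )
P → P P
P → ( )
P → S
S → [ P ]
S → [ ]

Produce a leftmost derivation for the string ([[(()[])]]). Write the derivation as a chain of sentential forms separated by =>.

P=>(P)=>(S)=>([P])=>([S])=>([[P]])=>([[(P)]])=>([[(PP)]])=>([[(()P)]])=>([[(()S)]])=>([[(()[])]])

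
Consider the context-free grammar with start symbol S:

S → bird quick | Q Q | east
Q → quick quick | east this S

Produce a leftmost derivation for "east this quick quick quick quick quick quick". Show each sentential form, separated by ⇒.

S ⇒ Q Q ⇒ east this S Q ⇒ east this Q Q Q ⇒ east this quick quick Q Q ⇒ east this quick quick quick quick Q ⇒ east this quick quick quick quick quick quick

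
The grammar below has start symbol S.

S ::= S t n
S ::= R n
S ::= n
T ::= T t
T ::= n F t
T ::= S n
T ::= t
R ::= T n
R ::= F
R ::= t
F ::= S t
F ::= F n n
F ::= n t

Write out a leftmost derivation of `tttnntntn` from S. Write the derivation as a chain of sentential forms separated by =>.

S => Stn => Stntn => Rntntn => Tnntntn => Ttnntntn => Tttnntntn => tttnntntn

S => Stn   [S ::= S t n]
Stn => Stntn   [S ::= S t n]
Stntn => Rntntn   [S ::= R n]
Rntntn => Tnntntn   [R ::= T n]
Tnntntn => Ttnntntn   [T ::= T t]
Ttnntntn => Tttnntntn   [T ::= T t]
Tttnntntn => tttnntntn   [T ::= t]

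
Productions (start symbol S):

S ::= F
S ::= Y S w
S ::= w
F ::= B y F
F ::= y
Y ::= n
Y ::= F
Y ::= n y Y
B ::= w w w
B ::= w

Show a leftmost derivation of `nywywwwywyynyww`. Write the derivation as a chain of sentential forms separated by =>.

S => YSw => nyYSw => nyFSw => nyByFSw => nywyFSw => nywyByFSw => nywywwwyFSw => nywywwwyByFSw => nywywwwywyFSw => nywywwwywyySw => nywywwwywyyYSww => nywywwwywyynSww => nywywwwywyynFww => nywywwwywyynyww

S => YSw   [S ::= Y S w]
YSw => nyYSw   [Y ::= n y Y]
nyYSw => nyFSw   [Y ::= F]
nyFSw => nyByFSw   [F ::= B y F]
nyByFSw => nywyFSw   [B ::= w]
nywyFSw => nywyByFSw   [F ::= B y F]
nywyByFSw => nywywwwyFSw   [B ::= w w w]
nywywwwyFSw => nywywwwyByFSw   [F ::= B y F]
nywywwwyByFSw => nywywwwywyFSw   [B ::= w]
nywywwwywyFSw => nywywwwywyySw   [F ::= y]
nywywwwywyySw => nywywwwywyyYSww   [S ::= Y S w]
nywywwwywyyYSww => nywywwwywyynSww   [Y ::= n]
nywywwwywyynSww => nywywwwywyynFww   [S ::= F]
nywywwwywyynFww => nywywwwywyynyww   [F ::= y]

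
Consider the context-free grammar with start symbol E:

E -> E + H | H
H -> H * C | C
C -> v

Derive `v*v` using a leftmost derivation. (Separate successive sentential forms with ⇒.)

E ⇒ H ⇒ H*C ⇒ C*C ⇒ v*C ⇒ v*v

E ⇒ H   [E -> H]
H ⇒ H*C   [H -> H * C]
H*C ⇒ C*C   [H -> C]
C*C ⇒ v*C   [C -> v]
v*C ⇒ v*v   [C -> v]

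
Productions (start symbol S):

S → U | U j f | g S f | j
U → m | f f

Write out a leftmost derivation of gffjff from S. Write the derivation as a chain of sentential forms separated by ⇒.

S ⇒ gSf   [S → g S f]
gSf ⇒ gUjff   [S → U j f]
gUjff ⇒ gffjff   [U → f f]

S⇒gSf⇒gUjff⇒gffjff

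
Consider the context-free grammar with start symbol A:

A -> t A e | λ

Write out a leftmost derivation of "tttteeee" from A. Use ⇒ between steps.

A ⇒ tAe ⇒ ttAee ⇒ tttAeee ⇒ ttttAeeee ⇒ tttteeee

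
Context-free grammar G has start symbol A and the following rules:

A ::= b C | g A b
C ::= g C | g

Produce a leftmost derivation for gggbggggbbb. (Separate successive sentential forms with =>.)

A => gAb => ggAbb => gggAbbb => gggbCbbb => gggbgCbbb => gggbggCbbb => gggbgggCbbb => gggbggggbbb

A => gAb   [A ::= g A b]
gAb => ggAbb   [A ::= g A b]
ggAbb => gggAbbb   [A ::= g A b]
gggAbbb => gggbCbbb   [A ::= b C]
gggbCbbb => gggbgCbbb   [C ::= g C]
gggbgCbbb => gggbggCbbb   [C ::= g C]
gggbggCbbb => gggbgggCbbb   [C ::= g C]
gggbgggCbbb => gggbggggbbb   [C ::= g]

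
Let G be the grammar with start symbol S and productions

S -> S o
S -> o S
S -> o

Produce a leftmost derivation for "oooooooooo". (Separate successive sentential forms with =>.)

S => oS => oSo => oSoo => oSooo => ooSooo => ooSoooo => oooSoooo => oooSooooo => oooSoooooo => oooooooooo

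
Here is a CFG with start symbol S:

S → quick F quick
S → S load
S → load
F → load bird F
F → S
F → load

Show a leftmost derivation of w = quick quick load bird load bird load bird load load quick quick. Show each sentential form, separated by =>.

S => quick F quick   [S → quick F quick]
quick F quick => quick S quick   [F → S]
quick S quick => quick quick F quick quick   [S → quick F quick]
quick quick F quick quick => quick quick load bird F quick quick   [F → load bird F]
quick quick load bird F quick quick => quick quick load bird load bird F quick quick   [F → load bird F]
quick quick load bird load bird F quick quick => quick quick load bird load bird load bird F quick quick   [F → load bird F]
quick quick load bird load bird load bird F quick quick => quick quick load bird load bird load bird S quick quick   [F → S]
quick quick load bird load bird load bird S quick quick => quick quick load bird load bird load bird S load quick quick   [S → S load]
quick quick load bird load bird load bird S load quick quick => quick quick load bird load bird load bird load load quick quick   [S → load]

S => quick F quick => quick S quick => quick quick F quick quick => quick quick load bird F quick quick => quick quick load bird load bird F quick quick => quick quick load bird load bird load bird F quick quick => quick quick load bird load bird load bird S quick quick => quick quick load bird load bird load bird S load quick quick => quick quick load bird load bird load bird load load quick quick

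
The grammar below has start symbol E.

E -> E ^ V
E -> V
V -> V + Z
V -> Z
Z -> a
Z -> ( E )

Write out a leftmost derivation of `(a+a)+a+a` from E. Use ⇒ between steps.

E ⇒ V ⇒ V+Z ⇒ V+Z+Z ⇒ Z+Z+Z ⇒ (E)+Z+Z ⇒ (V)+Z+Z ⇒ (V+Z)+Z+Z ⇒ (Z+Z)+Z+Z ⇒ (a+Z)+Z+Z ⇒ (a+a)+Z+Z ⇒ (a+a)+a+Z ⇒ (a+a)+a+a

E ⇒ V   [E -> V]
V ⇒ V+Z   [V -> V + Z]
V+Z ⇒ V+Z+Z   [V -> V + Z]
V+Z+Z ⇒ Z+Z+Z   [V -> Z]
Z+Z+Z ⇒ (E)+Z+Z   [Z -> ( E )]
(E)+Z+Z ⇒ (V)+Z+Z   [E -> V]
(V)+Z+Z ⇒ (V+Z)+Z+Z   [V -> V + Z]
(V+Z)+Z+Z ⇒ (Z+Z)+Z+Z   [V -> Z]
(Z+Z)+Z+Z ⇒ (a+Z)+Z+Z   [Z -> a]
(a+Z)+Z+Z ⇒ (a+a)+Z+Z   [Z -> a]
(a+a)+Z+Z ⇒ (a+a)+a+Z   [Z -> a]
(a+a)+a+Z ⇒ (a+a)+a+a   [Z -> a]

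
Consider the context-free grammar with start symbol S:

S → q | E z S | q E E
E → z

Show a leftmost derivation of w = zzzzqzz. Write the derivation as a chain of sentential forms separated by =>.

S=>EzS=>zzS=>zzEzS=>zzzzS=>zzzzqEE=>zzzzqzE=>zzzzqzz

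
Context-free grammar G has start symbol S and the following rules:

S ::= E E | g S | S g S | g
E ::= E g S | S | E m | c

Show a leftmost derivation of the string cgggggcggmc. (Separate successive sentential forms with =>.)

S => EE   [S ::= E E]
EE => EmE   [E ::= E m]
EmE => EgSmE   [E ::= E g S]
EgSmE => cgSmE   [E ::= c]
cgSmE => cgSgSmE   [S ::= S g S]
cgSgSmE => cgggSmE   [S ::= g]
cgggSmE => cgggSgSmE   [S ::= S g S]
cgggSgSmE => cgggEEgSmE   [S ::= E E]
cgggEEgSmE => cgggSEgSmE   [E ::= S]
cgggSEgSmE => cggggSEgSmE   [S ::= g S]
cggggSEgSmE => cgggggEgSmE   [S ::= g]
cgggggEgSmE => cgggggcgSmE   [E ::= c]
cgggggcgSmE => cgggggcggmE   [S ::= g]
cgggggcggmE => cgggggcggmc   [E ::= c]

S=>EE=>EmE=>EgSmE=>cgSmE=>cgSgSmE=>cgggSmE=>cgggSgSmE=>cgggEEgSmE=>cgggSEgSmE=>cggggSEgSmE=>cgggggEgSmE=>cgggggcgSmE=>cgggggcggmE=>cgggggcggmc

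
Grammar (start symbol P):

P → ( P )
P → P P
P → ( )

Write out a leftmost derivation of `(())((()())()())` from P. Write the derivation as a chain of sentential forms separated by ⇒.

P ⇒ PP   [P → P P]
PP ⇒ (P)P   [P → ( P )]
(P)P ⇒ (())P   [P → ( )]
(())P ⇒ (())(P)   [P → ( P )]
(())(P) ⇒ (())(PP)   [P → P P]
(())(PP) ⇒ (())(PPP)   [P → P P]
(())(PPP) ⇒ (())((P)PP)   [P → ( P )]
(())((P)PP) ⇒ (())((PP)PP)   [P → P P]
(())((PP)PP) ⇒ (())((()P)PP)   [P → ( )]
(())((()P)PP) ⇒ (())((()())PP)   [P → ( )]
(())((()())PP) ⇒ (())((()())()P)   [P → ( )]
(())((()())()P) ⇒ (())((()())()())   [P → ( )]

P ⇒ PP ⇒ (P)P ⇒ (())P ⇒ (())(P) ⇒ (())(PP) ⇒ (())(PPP) ⇒ (())((P)PP) ⇒ (())((PP)PP) ⇒ (())((()P)PP) ⇒ (())((()())PP) ⇒ (())((()())()P) ⇒ (())((()())()())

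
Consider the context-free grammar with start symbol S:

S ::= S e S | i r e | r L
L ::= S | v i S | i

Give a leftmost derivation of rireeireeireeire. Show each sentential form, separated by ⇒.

S ⇒ SeS ⇒ SeSeS ⇒ SeSeSeS ⇒ rLeSeSeS ⇒ rSeSeSeS ⇒ rireeSeSeS ⇒ rireeireeSeS ⇒ rireeireeireeS ⇒ rireeireeireeire

S ⇒ SeS   [S ::= S e S]
SeS ⇒ SeSeS   [S ::= S e S]
SeSeS ⇒ SeSeSeS   [S ::= S e S]
SeSeSeS ⇒ rLeSeSeS   [S ::= r L]
rLeSeSeS ⇒ rSeSeSeS   [L ::= S]
rSeSeSeS ⇒ rireeSeSeS   [S ::= i r e]
rireeSeSeS ⇒ rireeireeSeS   [S ::= i r e]
rireeireeSeS ⇒ rireeireeireeS   [S ::= i r e]
rireeireeireeS ⇒ rireeireeireeire   [S ::= i r e]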